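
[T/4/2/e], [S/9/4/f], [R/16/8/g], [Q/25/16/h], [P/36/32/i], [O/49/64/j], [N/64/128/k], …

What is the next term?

First letter goes T, S, R, Q, P, O, N → M (letters move back 1 place in the alphabet).
Second component: perfect squares: 2², 3², 4², …, so 4, 9, 16, 25, 36, 49, 64 → 81.
Third component: ×2 each step, so 2, 4, 8, 16, 32, 64, 128 → 256.
Second letter: letters move forward 1 place in the alphabet, so e, f, g, h, i, j, k → l.
So the next term is [M/81/256/l].

[M/81/256/l]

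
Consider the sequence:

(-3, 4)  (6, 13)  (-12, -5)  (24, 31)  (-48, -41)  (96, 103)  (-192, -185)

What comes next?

(384, 391)

First component goes -3, 6, -12, 24, -48, 96, -192 → 384 (×(-2) each step).
Second component — always 7 more than the first component: 4, 13, -5, 31, -41, 103, -185 → 391.
Combining the parts gives (384, 391).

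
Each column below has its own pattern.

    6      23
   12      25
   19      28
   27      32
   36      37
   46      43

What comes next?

57  50

First component: differences are 6, 7, 8, … (increasing by 1 each time), so 6, 12, 19, 27, 36, 46 → 57.
Second component — differences are 2, 3, 4, … (increasing by 1 each time): 23, 25, 28, 32, 37, 43 → 50.
Putting it together: 57  50.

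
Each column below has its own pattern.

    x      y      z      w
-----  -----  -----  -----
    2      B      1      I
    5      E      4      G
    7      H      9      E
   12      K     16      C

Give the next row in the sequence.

Column x: each term is the sum of the two before it, so 2, 5, 7, 12 → 19.
Column y: letters move forward 3 places in the alphabet; B, E, H, K → N.
Column z — perfect squares: 1², 2², 3², …: 1, 4, 9, 16 → 25.
Column w: letters move back 2 places in the alphabet, so I, G, E, C → A.
So the next row is 19  N  25  A.

19  N  25  A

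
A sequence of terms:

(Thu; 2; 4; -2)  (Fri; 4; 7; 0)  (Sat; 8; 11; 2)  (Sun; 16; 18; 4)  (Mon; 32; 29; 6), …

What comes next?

For the day, runs through the weekdays Mon→Sun: Thu, Fri, Sat, Sun, Mon → Tue.
Second coordinate: ×2 each step; 2, 4, 8, 16, 32 → 64.
For the third coordinate, each term is the sum of the two before it: 4, 7, 11, 18, 29 → 47.
Fourth coordinate: +2 each step, so -2, 0, 2, 4, 6 → 8.
So the next term is (Tue; 64; 47; 8).

(Tue; 64; 47; 8)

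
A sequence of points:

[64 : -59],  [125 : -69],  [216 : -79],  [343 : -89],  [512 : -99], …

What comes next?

First value — perfect cubes: 4³, 5³, 6³, …: 64, 125, 216, 343, 512 → 729.
Second value — −10 each step: -59, -69, -79, -89, -99 → -109.
Combining the parts gives [729 : -109].

[729 : -109]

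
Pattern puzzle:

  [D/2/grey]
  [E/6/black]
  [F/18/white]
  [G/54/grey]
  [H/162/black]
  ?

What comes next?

[I/486/white]

Letter: D, E, F, G, H → I (letters move forward 1 place in the alphabet).
Second value: ×3 each step, so 2, 6, 18, 54, 162 → 486.
Shade: repeats grey → black → white, so grey, black, white, grey, black → white.
Putting it together: [I/486/white].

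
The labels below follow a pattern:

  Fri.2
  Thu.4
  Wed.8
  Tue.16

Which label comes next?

For the day, runs backward through the weekdays Mon→Sun: Fri, Thu, Wed, Tue → Mon.
Second component goes 2, 4, 8, 16 → 32 (×2 each step).
So the next label is Mon.32.

Mon.32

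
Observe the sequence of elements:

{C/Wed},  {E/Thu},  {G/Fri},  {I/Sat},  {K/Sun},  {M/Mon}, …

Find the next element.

{O/Tue}

Letter: C, E, G, I, K, M → O (letters move forward 2 places in the alphabet).
Day: runs through the weekdays Mon→Sun; Wed, Thu, Fri, Sat, Sun, Mon → Tue.
Putting it together: {O/Tue}.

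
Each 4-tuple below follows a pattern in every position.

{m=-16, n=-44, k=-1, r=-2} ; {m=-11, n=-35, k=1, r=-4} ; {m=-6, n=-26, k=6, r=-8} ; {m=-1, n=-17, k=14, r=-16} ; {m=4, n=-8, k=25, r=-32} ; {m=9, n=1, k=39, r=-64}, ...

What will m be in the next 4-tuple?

14

M: +5 each step; -16, -11, -6, -1, 4, 9 → 14.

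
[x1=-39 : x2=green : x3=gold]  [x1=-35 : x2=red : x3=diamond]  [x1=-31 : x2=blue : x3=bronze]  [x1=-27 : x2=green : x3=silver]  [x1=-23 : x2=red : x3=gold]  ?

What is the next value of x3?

diamond

X3 goes gold, diamond, bronze, silver, gold → diamond (repeats gold → diamond → bronze → silver).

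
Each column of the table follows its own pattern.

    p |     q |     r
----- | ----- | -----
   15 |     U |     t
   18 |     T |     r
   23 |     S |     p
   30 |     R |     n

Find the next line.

Column p: differences are 3, 5, 7, … (increasing by 2 each time), so 15, 18, 23, 30 → 39.
For the column q, letters move back 1 place in the alphabet: U, T, S, R → Q.
For the column r, letters move back 2 places in the alphabet: t, r, p, n → l.
So the next line is 39  Q  l.

39  Q  l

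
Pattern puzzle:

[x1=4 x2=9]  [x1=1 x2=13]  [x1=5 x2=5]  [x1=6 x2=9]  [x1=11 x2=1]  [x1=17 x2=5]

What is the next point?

X1 goes 4, 1, 5, 6, 11, 17 → 28 (each term is the sum of the two before it).
X2: alternating steps +4, −8, +4, −8, …; 9, 13, 5, 9, 1, 5 → -3.
Combining the parts gives [x1=28 x2=-3].

[x1=28 x2=-3]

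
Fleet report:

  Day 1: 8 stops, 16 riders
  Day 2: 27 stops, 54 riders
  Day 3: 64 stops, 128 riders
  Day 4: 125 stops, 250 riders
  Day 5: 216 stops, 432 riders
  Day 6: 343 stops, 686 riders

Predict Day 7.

512 stops, 1024 riders

For the stops, perfect cubes: 2³, 3³, 4³, …: 8, 27, 64, 125, 216, 343 → 512.
Riders: 16, 54, 128, 250, 432, 686 → 1024 (always 2 × the stops).
So the next line is 512 stops, 1024 riders.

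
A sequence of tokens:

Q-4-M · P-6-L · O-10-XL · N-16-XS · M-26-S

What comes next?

L-42-M

Letter: letters move back 1 place in the alphabet, so Q, P, O, N, M → L.
Second component goes 4, 6, 10, 16, 26 → 42 (each term is the sum of the two before it).
Size goes M, L, XL, XS, S → M (runs through clothing sizes XS→XL).
Combining the parts gives L-42-M.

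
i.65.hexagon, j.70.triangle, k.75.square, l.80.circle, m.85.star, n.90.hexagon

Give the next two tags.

o.95.triangle, p.100.square

Letter: i, j, k, l, m, n → o → p (letters move forward 1 place in the alphabet).
Second component goes 65, 70, 75, 80, 85, 90 → 95 → 100 (+5 each step).
Shape: repeats hexagon → triangle → square → circle → star; hexagon, triangle, square, circle, star, hexagon → triangle → square.
Putting the parts together: o.95.triangle and then p.100.square.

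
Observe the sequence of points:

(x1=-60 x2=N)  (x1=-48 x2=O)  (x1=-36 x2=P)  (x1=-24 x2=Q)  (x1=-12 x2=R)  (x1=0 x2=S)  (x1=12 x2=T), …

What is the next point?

(x1=24 x2=U)

X1: -60, -48, -36, -24, -12, 0, 12 → 24 (+12 each step).
X2: letters move forward 1 place in the alphabet; N, O, P, Q, R, S, T → U.
Combining the parts gives (x1=24 x2=U).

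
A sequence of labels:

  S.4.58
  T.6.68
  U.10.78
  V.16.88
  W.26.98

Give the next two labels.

X.42.108, Y.68.118

Letter goes S, T, U, V, W → X → Y (letters move forward 1 place in the alphabet).
Second component goes 4, 6, 10, 16, 26 → 42 → 68 (each term is the sum of the two before it).
Third component: 58, 68, 78, 88, 98 → 108 → 118 (+10 each step).
So the next two labels are X.42.108 and Y.68.118.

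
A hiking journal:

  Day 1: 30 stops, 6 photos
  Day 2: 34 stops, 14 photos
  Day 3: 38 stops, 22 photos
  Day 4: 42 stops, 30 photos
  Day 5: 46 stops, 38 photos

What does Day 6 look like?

For the stops, +4 each step: 30, 34, 38, 42, 46 → 50.
Photos goes 6, 14, 22, 30, 38 → 46 (+8 each step).
So the next line is 50 stops, 46 photos.

50 stops, 46 photos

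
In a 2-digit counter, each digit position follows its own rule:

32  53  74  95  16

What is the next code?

First digit — +2 each step, mod 10: 3, 5, 7, 9, 1 → 3.
For the second digit, +1 each step, mod 10: 2, 3, 4, 5, 6 → 7.
Combining the parts gives 37.

37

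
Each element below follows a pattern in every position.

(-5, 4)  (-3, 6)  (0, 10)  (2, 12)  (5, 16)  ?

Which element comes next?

(7, 18)

For the first coordinate, alternating steps +2, +3, +2, +3, …: -5, -3, 0, 2, 5 → 7.
Second coordinate: 4, 6, 10, 12, 16 → 18 (alternating steps +2, +4, +2, +4, …).
Combining the parts gives (7, 18).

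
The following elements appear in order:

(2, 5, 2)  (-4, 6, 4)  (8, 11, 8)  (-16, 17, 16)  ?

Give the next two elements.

First coordinate: ×(-2) each step; 2, -4, 8, -16 → 32 → -64.
Second coordinate goes 5, 6, 11, 17 → 28 → 45 (each term is the sum of the two before it).
Third coordinate: ×2 each step, so 2, 4, 8, 16 → 32 → 64.
So the next two elements are (32, 28, 32) and (-64, 45, 64).

(32, 28, 32), (-64, 45, 64)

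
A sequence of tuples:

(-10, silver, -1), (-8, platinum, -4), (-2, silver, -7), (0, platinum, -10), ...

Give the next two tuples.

First coordinate: -10, -8, -2, 0 → 6 → 8 (alternating steps +2, +6, +2, +6, …).
Metal: alternates silver ↔ platinum, so silver, platinum, silver, platinum → silver → platinum.
Third coordinate: -1, -4, -7, -10 → -13 → -16 (−3 each step).
Putting the parts together: (6, silver, -13) and then (8, platinum, -16).

(6, silver, -13), (8, platinum, -16)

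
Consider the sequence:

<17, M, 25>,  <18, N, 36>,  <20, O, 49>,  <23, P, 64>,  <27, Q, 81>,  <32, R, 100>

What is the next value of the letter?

S

Letter goes M, N, O, P, Q, R → S (letters move forward 1 place in the alphabet).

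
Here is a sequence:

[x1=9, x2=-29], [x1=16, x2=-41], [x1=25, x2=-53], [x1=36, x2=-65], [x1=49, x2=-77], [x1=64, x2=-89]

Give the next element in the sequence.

[x1=81, x2=-101]

X1 — perfect squares: 3², 4², 5², …: 9, 16, 25, 36, 49, 64 → 81.
For the x2, −12 each step: -29, -41, -53, -65, -77, -89 → -101.
Combining the parts gives [x1=81, x2=-101].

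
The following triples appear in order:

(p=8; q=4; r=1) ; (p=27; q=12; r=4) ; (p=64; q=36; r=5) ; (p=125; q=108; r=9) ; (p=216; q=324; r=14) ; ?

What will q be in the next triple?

For the q, ×3 each step: 4, 12, 36, 108, 324 → 972.

972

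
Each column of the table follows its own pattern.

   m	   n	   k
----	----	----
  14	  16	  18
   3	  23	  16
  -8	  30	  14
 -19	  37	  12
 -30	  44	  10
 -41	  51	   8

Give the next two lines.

Column m: −11 each step; 14, 3, -8, -19, -30, -41 → -52 → -63.
Column n: +7 each step; 16, 23, 30, 37, 44, 51 → 58 → 65.
For the column k, −2 each step: 18, 16, 14, 12, 10, 8 → 6 → 4.
Putting the parts together: -52  58  6 and then -63  65  4.

-52  58  6; -63  65  4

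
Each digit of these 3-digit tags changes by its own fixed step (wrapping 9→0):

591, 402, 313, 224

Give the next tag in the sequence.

First digit: −1 each step, mod 10; 5, 4, 3, 2 → 1.
Second digit: +1 each step, mod 10, so 9, 0, 1, 2 → 3.
Third digit: +1 each step, mod 10; 1, 2, 3, 4 → 5.
So the next tag is 135.

135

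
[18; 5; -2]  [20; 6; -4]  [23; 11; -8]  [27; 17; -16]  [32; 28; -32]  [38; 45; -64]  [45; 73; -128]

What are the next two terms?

First part: 18, 20, 23, 27, 32, 38, 45 → 53 → 62 (differences are 2, 3, 4, … (increasing by 1 each time)).
Second part: each term is the sum of the two before it, so 5, 6, 11, 17, 28, 45, 73 → 118 → 191.
Third part — ×2 each step: -2, -4, -8, -16, -32, -64, -128 → -256 → -512.
So the next two terms are [53; 118; -256] and [62; 191; -512].

[53; 118; -256], [62; 191; -512]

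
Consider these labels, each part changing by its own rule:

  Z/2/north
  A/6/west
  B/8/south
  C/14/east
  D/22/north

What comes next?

Letter: Z, A, B, C, D → E (letters move forward 1 place in the alphabet, wrapping Z→A).
Second component: each term is the sum of the two before it, so 2, 6, 8, 14, 22 → 36.
Direction: repeats north → west → south → east; north, west, south, east, north → west.
Putting it together: E/36/west.

E/36/west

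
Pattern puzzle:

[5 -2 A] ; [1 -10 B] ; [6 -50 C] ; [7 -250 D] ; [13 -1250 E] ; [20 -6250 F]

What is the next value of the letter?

For the first coordinate, each term is the sum of the two before it: 5, 1, 6, 7, 13, 20 → 33.
For the second coordinate, ×5 each step: -2, -10, -50, -250, -1250, -6250 → -31250.
Letter: letters move forward 1 place in the alphabet, so A, B, C, D, E, F → G.

G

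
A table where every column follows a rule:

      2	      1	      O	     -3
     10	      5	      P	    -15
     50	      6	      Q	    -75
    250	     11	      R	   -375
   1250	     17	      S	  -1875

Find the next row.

First component — ×5 each step: 2, 10, 50, 250, 1250 → 6250.
Second component — each term is the sum of the two before it: 1, 5, 6, 11, 17 → 28.
Letter: letters move forward 1 place in the alphabet; O, P, Q, R, S → T.
For the fourth component, ×5 each step: -3, -15, -75, -375, -1875 → -9375.
Putting it together: 6250  28  T  -9375.

6250  28  T  -9375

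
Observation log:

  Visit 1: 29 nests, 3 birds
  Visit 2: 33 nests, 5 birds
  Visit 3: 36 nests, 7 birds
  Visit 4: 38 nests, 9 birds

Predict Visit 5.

39 nests, 11 birds

Nests: differences are 4, 3, 2, … (decreasing by 1 each time); 29, 33, 36, 38 → 39.
Birds goes 3, 5, 7, 9 → 11 (+2 each step).
Combining the parts gives 39 nests, 11 birds.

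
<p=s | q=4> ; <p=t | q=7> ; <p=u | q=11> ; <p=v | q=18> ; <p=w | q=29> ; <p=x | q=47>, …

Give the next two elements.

<p=y | q=76>, <p=z | q=123>

P goes s, t, u, v, w, x → y → z (letters move forward 1 place in the alphabet).
Q — each term is the sum of the two before it: 4, 7, 11, 18, 29, 47 → 76 → 123.
Putting the parts together: <p=y | q=76> and then <p=z | q=123>.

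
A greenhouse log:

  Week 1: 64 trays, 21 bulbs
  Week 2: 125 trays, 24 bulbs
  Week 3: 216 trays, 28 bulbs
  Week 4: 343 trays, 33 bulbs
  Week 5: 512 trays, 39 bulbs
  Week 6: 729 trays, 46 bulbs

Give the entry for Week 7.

Trays: 64, 125, 216, 343, 512, 729 → 1000 (perfect cubes: 4³, 5³, 6³, …).
Bulbs — differences are 3, 4, 5, … (increasing by 1 each time): 21, 24, 28, 33, 39, 46 → 54.
So the next row is 1000 trays, 54 bulbs.

1000 trays, 54 bulbs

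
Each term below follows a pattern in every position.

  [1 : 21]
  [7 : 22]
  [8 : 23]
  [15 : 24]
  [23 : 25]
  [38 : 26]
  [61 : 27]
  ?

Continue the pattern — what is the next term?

[99 : 28]

First value: each term is the sum of the two before it; 1, 7, 8, 15, 23, 38, 61 → 99.
Second value goes 21, 22, 23, 24, 25, 26, 27 → 28 (+1 each step).
Combining the parts gives [99 : 28].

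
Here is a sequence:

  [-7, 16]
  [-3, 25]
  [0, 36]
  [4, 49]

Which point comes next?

[7, 64]

For the first part, alternating steps +4, +3, +4, +3, …: -7, -3, 0, 4 → 7.
Second part — perfect squares: 4², 5², 6², …: 16, 25, 36, 49 → 64.
So the next point is [7, 64].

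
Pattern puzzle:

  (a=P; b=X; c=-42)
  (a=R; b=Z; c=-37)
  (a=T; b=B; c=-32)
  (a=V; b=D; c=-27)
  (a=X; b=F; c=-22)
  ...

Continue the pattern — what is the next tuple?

A: letters move forward 2 places in the alphabet, so P, R, T, V, X → Z.
B goes X, Z, B, D, F → H (letters move forward 2 places in the alphabet, wrapping Z→A).
C: +5 each step; -42, -37, -32, -27, -22 → -17.
Putting it together: (a=Z; b=H; c=-17).

(a=Z; b=H; c=-17)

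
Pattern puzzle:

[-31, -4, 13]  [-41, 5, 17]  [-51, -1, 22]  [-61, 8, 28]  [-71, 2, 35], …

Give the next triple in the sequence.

First component — −10 each step: -31, -41, -51, -61, -71 → -81.
For the second component, alternating steps +9, −6, +9, −6, …: -4, 5, -1, 8, 2 → 11.
Third component: 13, 17, 22, 28, 35 → 43 (differences are 4, 5, 6, … (increasing by 1 each time)).
So the next triple is [-81, 11, 43].

[-81, 11, 43]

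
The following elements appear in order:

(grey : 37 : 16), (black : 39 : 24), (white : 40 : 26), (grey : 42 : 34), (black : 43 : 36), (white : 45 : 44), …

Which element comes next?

(grey : 46 : 46)

Shade: repeats grey → black → white; grey, black, white, grey, black, white → grey.
Second part goes 37, 39, 40, 42, 43, 45 → 46 (alternating steps +2, +1, +2, +1, …).
Third part — alternating steps +8, +2, +8, +2, …: 16, 24, 26, 34, 36, 44 → 46.
Combining the parts gives (grey : 46 : 46).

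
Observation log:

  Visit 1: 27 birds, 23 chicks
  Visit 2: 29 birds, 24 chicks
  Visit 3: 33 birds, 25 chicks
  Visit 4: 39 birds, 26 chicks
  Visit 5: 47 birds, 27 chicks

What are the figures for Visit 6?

57 birds, 28 chicks

Birds: 27, 29, 33, 39, 47 → 57 (differences are 2, 4, 6, … (increasing by 2 each time)).
Chicks: +1 each step, so 23, 24, 25, 26, 27 → 28.
So the next row is 57 birds, 28 chicks.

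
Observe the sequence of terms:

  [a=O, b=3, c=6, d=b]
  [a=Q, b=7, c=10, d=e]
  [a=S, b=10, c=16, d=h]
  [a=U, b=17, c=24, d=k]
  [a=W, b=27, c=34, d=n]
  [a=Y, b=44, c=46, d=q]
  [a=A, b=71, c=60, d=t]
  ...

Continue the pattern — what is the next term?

[a=C, b=115, c=76, d=w]

A: letters move forward 2 places in the alphabet, wrapping Z→A; O, Q, S, U, W, Y, A → C.
B — each term is the sum of the two before it: 3, 7, 10, 17, 27, 44, 71 → 115.
C goes 6, 10, 16, 24, 34, 46, 60 → 76 (differences are 4, 6, 8, … (increasing by 2 each time)).
D: b, e, h, k, n, q, t → w (letters move forward 3 places in the alphabet).
Putting it together: [a=C, b=115, c=76, d=w].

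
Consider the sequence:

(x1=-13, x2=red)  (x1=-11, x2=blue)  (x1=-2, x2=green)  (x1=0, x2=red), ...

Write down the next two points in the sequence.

(x1=9, x2=blue), (x1=11, x2=green)

X1: alternating steps +2, +9, +2, +9, …; -13, -11, -2, 0 → 9 → 11.
For the x2, repeats red → blue → green: red, blue, green, red → blue → green.
So the next two points are (x1=9, x2=blue) and (x1=11, x2=green).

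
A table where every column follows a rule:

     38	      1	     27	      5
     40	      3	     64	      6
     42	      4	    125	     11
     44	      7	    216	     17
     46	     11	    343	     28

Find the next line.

For the first component, +2 each step: 38, 40, 42, 44, 46 → 48.
Second component: each term is the sum of the two before it; 1, 3, 4, 7, 11 → 18.
Third component goes 27, 64, 125, 216, 343 → 512 (perfect cubes: 3³, 4³, 5³, …).
For the fourth component, each term is the sum of the two before it: 5, 6, 11, 17, 28 → 45.
Combining the parts gives 48  18  512  45.

48  18  512  45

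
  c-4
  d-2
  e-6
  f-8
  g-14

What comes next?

h-22

Letter goes c, d, e, f, g → h (letters move forward 1 place in the alphabet).
Second component: each term is the sum of the two before it; 4, 2, 6, 8, 14 → 22.
So the next token is h-22.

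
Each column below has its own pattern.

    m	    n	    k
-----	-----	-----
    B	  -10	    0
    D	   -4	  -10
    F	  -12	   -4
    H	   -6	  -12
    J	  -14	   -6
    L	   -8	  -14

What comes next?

Column m goes B, D, F, H, J, L → N (letters move forward 2 places in the alphabet).
Column n goes -10, -4, -12, -6, -14, -8 → -16 (alternating steps +6, −8, +6, −8, …).
Column k: always the previous value of the column n, so 0, -10, -4, -12, -6, -14 → -8.
Combining the parts gives N  -16  -8.

N  -16  -8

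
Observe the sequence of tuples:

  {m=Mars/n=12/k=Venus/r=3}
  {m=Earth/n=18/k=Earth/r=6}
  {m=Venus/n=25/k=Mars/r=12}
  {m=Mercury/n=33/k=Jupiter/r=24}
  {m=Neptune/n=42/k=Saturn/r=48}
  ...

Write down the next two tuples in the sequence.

{m=Uranus/n=52/k=Uranus/r=96}, {m=Saturn/n=63/k=Neptune/r=192}

M — runs backward through the planets Mercury→Neptune: Mars, Earth, Venus, Mercury, Neptune → Uranus → Saturn.
For the n, differences are 6, 7, 8, … (increasing by 1 each time): 12, 18, 25, 33, 42 → 52 → 63.
K — runs through the planets Mercury→Neptune: Venus, Earth, Mars, Jupiter, Saturn → Uranus → Neptune.
R: ×2 each step; 3, 6, 12, 24, 48 → 96 → 192.
So the next two tuples are {m=Uranus/n=52/k=Uranus/r=96} and {m=Saturn/n=63/k=Neptune/r=192}.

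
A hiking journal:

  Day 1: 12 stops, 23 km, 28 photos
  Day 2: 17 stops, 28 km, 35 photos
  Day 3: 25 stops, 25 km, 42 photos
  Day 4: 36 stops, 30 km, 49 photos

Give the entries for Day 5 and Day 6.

50 stops, 27 km, 56 photos; 67 stops, 32 km, 63 photos

Stops: 12, 17, 25, 36 → 50 → 67 (differences are 5, 8, 11, … (increasing by 3 each time)).
Km: 23, 28, 25, 30 → 27 → 32 (alternating steps +5, −3, +5, −3, …).
For the photos, +7 each step: 28, 35, 42, 49 → 56 → 63.
Putting the parts together: 50 stops, 27 km, 56 photos and then 67 stops, 32 km, 63 photos.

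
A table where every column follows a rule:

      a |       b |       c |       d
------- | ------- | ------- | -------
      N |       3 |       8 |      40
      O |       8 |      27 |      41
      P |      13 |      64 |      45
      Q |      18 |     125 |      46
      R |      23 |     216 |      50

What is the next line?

S  28  343  51

For the column a, letters move forward 1 place in the alphabet: N, O, P, Q, R → S.
Column b: +5 each step, so 3, 8, 13, 18, 23 → 28.
Column c: perfect cubes: 2³, 3³, 4³, …; 8, 27, 64, 125, 216 → 343.
Column d — alternating steps +1, +4, +1, +4, …: 40, 41, 45, 46, 50 → 51.
Putting it together: S  28  343  51.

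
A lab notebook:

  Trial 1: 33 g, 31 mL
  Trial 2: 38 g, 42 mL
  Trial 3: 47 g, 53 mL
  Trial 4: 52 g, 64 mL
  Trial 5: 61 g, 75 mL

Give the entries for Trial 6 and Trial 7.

G: alternating steps +5, +9, +5, +9, …, so 33, 38, 47, 52, 61 → 66 → 75.
For the mL, +11 each step: 31, 42, 53, 64, 75 → 86 → 97.
Putting the parts together: 66 g, 86 mL and then 75 g, 97 mL.

66 g, 86 mL; 75 g, 97 mL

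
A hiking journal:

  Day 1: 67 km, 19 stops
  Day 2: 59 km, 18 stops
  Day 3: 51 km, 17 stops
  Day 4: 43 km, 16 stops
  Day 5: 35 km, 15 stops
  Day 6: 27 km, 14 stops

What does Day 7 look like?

19 km, 13 stops

Km: 67, 59, 51, 43, 35, 27 → 19 (−8 each step).
Stops goes 19, 18, 17, 16, 15, 14 → 13 (−1 each step).
Putting it together: 19 km, 13 stops.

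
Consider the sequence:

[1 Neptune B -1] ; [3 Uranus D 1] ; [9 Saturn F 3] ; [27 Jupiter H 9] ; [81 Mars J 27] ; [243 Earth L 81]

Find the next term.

First value: ×3 each step, so 1, 3, 9, 27, 81, 243 → 729.
Planet — runs backward through the planets Mercury→Neptune: Neptune, Uranus, Saturn, Jupiter, Mars, Earth → Venus.
Letter: letters move forward 2 places in the alphabet; B, D, F, H, J, L → N.
Fourth value: always the previous value of the first value, so -1, 1, 3, 9, 27, 81 → 243.
Putting it together: [729 Venus N 243].

[729 Venus N 243]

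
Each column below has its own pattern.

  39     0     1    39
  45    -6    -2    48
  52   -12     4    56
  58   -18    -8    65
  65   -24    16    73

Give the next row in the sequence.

71  -30  -32  82

First component — alternating steps +6, +7, +6, +7, …: 39, 45, 52, 58, 65 → 71.
Second component: −6 each step; 0, -6, -12, -18, -24 → -30.
Third component: ×(-2) each step, so 1, -2, 4, -8, 16 → -32.
Fourth component: 39, 48, 56, 65, 73 → 82 (alternating steps +9, +8, +9, +8, …).
So the next row is 71  -30  -32  82.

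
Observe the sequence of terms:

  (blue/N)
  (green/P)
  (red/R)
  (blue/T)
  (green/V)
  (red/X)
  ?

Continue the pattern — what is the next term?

(blue/Z)

Colour goes blue, green, red, blue, green, red → blue (repeats blue → green → red).
Letter: N, P, R, T, V, X → Z (letters move forward 2 places in the alphabet).
Combining the parts gives (blue/Z).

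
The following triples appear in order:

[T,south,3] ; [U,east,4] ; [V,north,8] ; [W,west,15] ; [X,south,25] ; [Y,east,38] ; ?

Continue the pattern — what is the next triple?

Letter: T, U, V, W, X, Y → Z (letters move forward 1 place in the alphabet).
Direction: repeats south → east → north → west, so south, east, north, west, south, east → north.
Third entry: differences are 1, 4, 7, … (increasing by 3 each time); 3, 4, 8, 15, 25, 38 → 54.
So the next triple is [Z,north,54].

[Z,north,54]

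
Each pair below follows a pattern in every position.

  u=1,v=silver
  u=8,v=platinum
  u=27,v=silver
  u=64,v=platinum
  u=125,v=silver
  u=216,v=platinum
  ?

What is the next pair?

u=343,v=silver

U: 1, 8, 27, 64, 125, 216 → 343 (perfect cubes: 1³, 2³, 3³, …).
For the v, alternates silver ↔ platinum: silver, platinum, silver, platinum, silver, platinum → silver.
Combining the parts gives u=343,v=silver.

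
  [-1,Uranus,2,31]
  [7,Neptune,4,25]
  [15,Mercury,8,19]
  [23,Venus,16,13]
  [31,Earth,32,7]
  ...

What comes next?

[39,Mars,64,1]

First slot: +8 each step; -1, 7, 15, 23, 31 → 39.
Planet — runs through the planets Mercury→Neptune: Uranus, Neptune, Mercury, Venus, Earth → Mars.
Third slot: ×2 each step, so 2, 4, 8, 16, 32 → 64.
Fourth slot: −6 each step, so 31, 25, 19, 13, 7 → 1.
Putting it together: [39,Mars,64,1].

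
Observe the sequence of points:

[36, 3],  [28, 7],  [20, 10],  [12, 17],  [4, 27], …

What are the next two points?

[-4, 44], [-12, 71]

First slot: 36, 28, 20, 12, 4 → -4 → -12 (−8 each step).
Second slot: each term is the sum of the two before it; 3, 7, 10, 17, 27 → 44 → 71.
Putting the parts together: [-4, 44] and then [-12, 71].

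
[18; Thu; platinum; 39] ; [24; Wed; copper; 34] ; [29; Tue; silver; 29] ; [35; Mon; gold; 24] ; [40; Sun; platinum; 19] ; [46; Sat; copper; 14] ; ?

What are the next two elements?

[51; Fri; silver; 9], [57; Thu; gold; 4]

First coordinate: alternating steps +6, +5, +6, +5, …, so 18, 24, 29, 35, 40, 46 → 51 → 57.
Day goes Thu, Wed, Tue, Mon, Sun, Sat → Fri → Thu (runs backward through the weekdays Mon→Sun).
For the metal, repeats platinum → copper → silver → gold: platinum, copper, silver, gold, platinum, copper → silver → gold.
Fourth coordinate: −5 each step; 39, 34, 29, 24, 19, 14 → 9 → 4.
So the next two elements are [51; Fri; silver; 9] and [57; Thu; gold; 4].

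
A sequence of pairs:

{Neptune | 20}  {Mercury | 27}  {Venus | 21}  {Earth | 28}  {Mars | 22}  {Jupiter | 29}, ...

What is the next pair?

Planet goes Neptune, Mercury, Venus, Earth, Mars, Jupiter → Saturn (runs through the planets Mercury→Neptune).
For the second part, alternating steps +7, −6, +7, −6, …: 20, 27, 21, 28, 22, 29 → 23.
Combining the parts gives {Saturn | 23}.

{Saturn | 23}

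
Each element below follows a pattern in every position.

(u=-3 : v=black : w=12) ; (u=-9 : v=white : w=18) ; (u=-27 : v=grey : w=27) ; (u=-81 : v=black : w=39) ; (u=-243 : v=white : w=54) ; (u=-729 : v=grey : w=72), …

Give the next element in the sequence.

(u=-2187 : v=black : w=93)

U: ×3 each step, so -3, -9, -27, -81, -243, -729 → -2187.
V: black, white, grey, black, white, grey → black (repeats black → white → grey).
W: 12, 18, 27, 39, 54, 72 → 93 (differences are 6, 9, 12, … (increasing by 3 each time)).
So the next element is (u=-2187 : v=black : w=93).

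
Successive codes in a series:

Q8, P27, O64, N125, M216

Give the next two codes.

L343 then K512

Letter: letters move back 1 place in the alphabet; Q, P, O, N, M → L → K.
Second component — perfect cubes: 2³, 3³, 4³, …: 8, 27, 64, 125, 216 → 343 → 512.
Putting the parts together: L343 and then K512.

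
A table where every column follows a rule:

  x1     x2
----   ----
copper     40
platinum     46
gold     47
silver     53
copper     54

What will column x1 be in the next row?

Column x1 goes copper, platinum, gold, silver, copper → platinum (repeats copper → platinum → gold → silver).

platinum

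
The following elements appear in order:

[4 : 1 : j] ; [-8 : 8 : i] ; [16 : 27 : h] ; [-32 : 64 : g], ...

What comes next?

For the first slot, ×(-2) each step: 4, -8, 16, -32 → 64.
Second slot: 1, 8, 27, 64 → 125 (perfect cubes: 1³, 2³, 3³, …).
Letter: letters move back 1 place in the alphabet; j, i, h, g → f.
So the next element is [64 : 125 : f].

[64 : 125 : f]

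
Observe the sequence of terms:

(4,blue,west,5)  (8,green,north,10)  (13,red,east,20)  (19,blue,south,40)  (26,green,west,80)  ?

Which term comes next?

(34,red,north,160)

First component — differences are 4, 5, 6, … (increasing by 1 each time): 4, 8, 13, 19, 26 → 34.
Colour goes blue, green, red, blue, green → red (repeats blue → green → red).
Direction: repeats west → north → east → south, so west, north, east, south, west → north.
Fourth component: 5, 10, 20, 40, 80 → 160 (×2 each step).
So the next term is (34,red,north,160).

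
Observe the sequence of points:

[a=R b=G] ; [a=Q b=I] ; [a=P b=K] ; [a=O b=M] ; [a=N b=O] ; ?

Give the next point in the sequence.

A: letters move back 1 place in the alphabet; R, Q, P, O, N → M.
B: letters move forward 2 places in the alphabet; G, I, K, M, O → Q.
So the next point is [a=M b=Q].

[a=M b=Q]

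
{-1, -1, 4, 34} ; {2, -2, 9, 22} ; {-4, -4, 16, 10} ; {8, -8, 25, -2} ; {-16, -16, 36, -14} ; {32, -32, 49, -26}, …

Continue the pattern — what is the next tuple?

{-64, -64, 64, -38}

First part: -1, 2, -4, 8, -16, 32 → -64 (×(-2) each step).
For the second part, ×2 each step: -1, -2, -4, -8, -16, -32 → -64.
Third part goes 4, 9, 16, 25, 36, 49 → 64 (perfect squares: 2², 3², 4², …).
Fourth part goes 34, 22, 10, -2, -14, -26 → -38 (−12 each step).
Putting it together: {-64, -64, 64, -38}.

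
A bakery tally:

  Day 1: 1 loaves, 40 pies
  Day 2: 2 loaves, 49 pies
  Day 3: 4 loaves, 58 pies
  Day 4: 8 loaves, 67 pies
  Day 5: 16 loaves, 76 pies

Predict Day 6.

32 loaves, 85 pies

Loaves: ×2 each step; 1, 2, 4, 8, 16 → 32.
Pies: +9 each step, so 40, 49, 58, 67, 76 → 85.
Putting it together: 32 loaves, 85 pies.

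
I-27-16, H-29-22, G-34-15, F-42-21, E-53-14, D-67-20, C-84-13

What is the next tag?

Letter: I, H, G, F, E, D, C → B (letters move back 1 place in the alphabet).
Second component — differences are 2, 5, 8, … (increasing by 3 each time): 27, 29, 34, 42, 53, 67, 84 → 104.
For the third component, alternating steps +6, −7, +6, −7, …: 16, 22, 15, 21, 14, 20, 13 → 19.
Combining the parts gives B-104-19.

B-104-19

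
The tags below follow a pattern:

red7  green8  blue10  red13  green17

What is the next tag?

blue22

Colour: repeats red → green → blue; red, green, blue, red, green → blue.
Second component — differences are 1, 2, 3, … (increasing by 1 each time): 7, 8, 10, 13, 17 → 22.
Putting it together: blue22.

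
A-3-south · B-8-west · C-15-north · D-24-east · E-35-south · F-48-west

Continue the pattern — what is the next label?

G-63-north

Letter — letters move forward 1 place in the alphabet: A, B, C, D, E, F → G.
For the second component, differences are 5, 7, 9, … (increasing by 2 each time): 3, 8, 15, 24, 35, 48 → 63.
Direction: repeats south → west → north → east, so south, west, north, east, south, west → north.
Putting it together: G-63-north.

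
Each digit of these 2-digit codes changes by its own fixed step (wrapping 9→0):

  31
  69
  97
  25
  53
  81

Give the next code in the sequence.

First digit — +3 each step, mod 10: 3, 6, 9, 2, 5, 8 → 1.
Second digit — −2 each step, mod 10: 1, 9, 7, 5, 3, 1 → 9.
Combining the parts gives 19.

19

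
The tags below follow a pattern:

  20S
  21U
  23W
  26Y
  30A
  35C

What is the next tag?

First component — differences are 1, 2, 3, … (increasing by 1 each time): 20, 21, 23, 26, 30, 35 → 41.
Letter: letters move forward 2 places in the alphabet, wrapping Z→A, so S, U, W, Y, A, C → E.
Combining the parts gives 41E.

41E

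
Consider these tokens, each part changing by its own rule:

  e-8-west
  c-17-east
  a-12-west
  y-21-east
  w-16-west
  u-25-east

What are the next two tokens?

s-20-west, q-29-east

Letter — letters move back 2 places in the alphabet, wrapping A→Z: e, c, a, y, w, u → s → q.
Second component goes 8, 17, 12, 21, 16, 25 → 20 → 29 (alternating steps +9, −5, +9, −5, …).
Direction: west, east, west, east, west, east → west → east (alternates west ↔ east).
So the next two tokens are s-20-west and q-29-east.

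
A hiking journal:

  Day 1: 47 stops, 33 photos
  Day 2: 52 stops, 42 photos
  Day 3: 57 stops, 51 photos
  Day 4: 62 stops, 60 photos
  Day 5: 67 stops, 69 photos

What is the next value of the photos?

78

Photos: +9 each step; 33, 42, 51, 60, 69 → 78.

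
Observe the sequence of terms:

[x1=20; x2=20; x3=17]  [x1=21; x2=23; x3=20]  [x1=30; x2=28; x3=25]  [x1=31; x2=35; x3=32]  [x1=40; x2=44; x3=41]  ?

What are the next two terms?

[x1=41; x2=55; x3=52], [x1=50; x2=68; x3=65]

X1: 20, 21, 30, 31, 40 → 41 → 50 (alternating steps +1, +9, +1, +9, …).
X2: differences are 3, 5, 7, … (increasing by 2 each time); 20, 23, 28, 35, 44 → 55 → 68.
X3 — always 3 less than the x2: 17, 20, 25, 32, 41 → 52 → 65.
Putting the parts together: [x1=41; x2=55; x3=52] and then [x1=50; x2=68; x3=65].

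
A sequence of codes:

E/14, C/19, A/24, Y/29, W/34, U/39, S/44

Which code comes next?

Letter: E, C, A, Y, W, U, S → Q (letters move back 2 places in the alphabet, wrapping A→Z).
Second component goes 14, 19, 24, 29, 34, 39, 44 → 49 (+5 each step).
Combining the parts gives Q/49.

Q/49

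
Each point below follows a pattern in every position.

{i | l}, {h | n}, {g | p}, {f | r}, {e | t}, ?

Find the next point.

First letter: letters move back 1 place in the alphabet, so i, h, g, f, e → d.
Second letter: letters move forward 2 places in the alphabet, so l, n, p, r, t → v.
Combining the parts gives {d | v}.

{d | v}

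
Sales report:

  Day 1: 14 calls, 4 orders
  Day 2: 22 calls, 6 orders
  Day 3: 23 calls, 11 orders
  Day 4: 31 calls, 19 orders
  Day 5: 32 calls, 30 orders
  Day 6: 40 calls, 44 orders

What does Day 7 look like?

41 calls, 61 orders

Calls — alternating steps +8, +1, +8, +1, …: 14, 22, 23, 31, 32, 40 → 41.
Orders: differences are 2, 5, 8, … (increasing by 3 each time); 4, 6, 11, 19, 30, 44 → 61.
Putting it together: 41 calls, 61 orders.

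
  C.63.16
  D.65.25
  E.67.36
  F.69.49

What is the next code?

Letter: letters move forward 1 place in the alphabet, so C, D, E, F → G.
Second component goes 63, 65, 67, 69 → 71 (+2 each step).
Third component: perfect squares: 4², 5², 6², …, so 16, 25, 36, 49 → 64.
Putting it together: G.71.64.

G.71.64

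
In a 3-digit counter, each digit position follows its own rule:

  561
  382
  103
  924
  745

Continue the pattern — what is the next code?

566

For the first digit, −2 each step, mod 10: 5, 3, 1, 9, 7 → 5.
Second digit: +2 each step, mod 10, so 6, 8, 0, 2, 4 → 6.
Third digit goes 1, 2, 3, 4, 5 → 6 (+1 each step, mod 10).
So the next code is 566.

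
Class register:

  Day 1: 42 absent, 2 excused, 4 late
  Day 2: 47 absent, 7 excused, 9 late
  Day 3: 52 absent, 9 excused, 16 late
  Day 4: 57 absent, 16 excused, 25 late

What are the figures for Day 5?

Absent — +5 each step: 42, 47, 52, 57 → 62.
Excused: 2, 7, 9, 16 → 25 (each term is the sum of the two before it).
Late: perfect squares: 2², 3², 4², …, so 4, 9, 16, 25 → 36.
Combining the parts gives 62 absent, 25 excused, 36 late.

62 absent, 25 excused, 36 late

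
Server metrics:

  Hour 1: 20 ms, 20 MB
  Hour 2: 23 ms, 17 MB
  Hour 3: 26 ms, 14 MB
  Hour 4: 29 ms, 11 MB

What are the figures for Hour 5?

32 ms, 8 MB

Ms: +3 each step, so 20, 23, 26, 29 → 32.
MB: together with the ms always sums to 40; 20, 17, 14, 11 → 8.
Combining the parts gives 32 ms, 8 MB.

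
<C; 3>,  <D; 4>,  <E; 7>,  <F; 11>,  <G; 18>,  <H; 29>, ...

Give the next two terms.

Letter goes C, D, E, F, G, H → I → J (letters move forward 1 place in the alphabet).
Second entry: each term is the sum of the two before it; 3, 4, 7, 11, 18, 29 → 47 → 76.
Putting the parts together: <I; 47> and then <J; 76>.

<I; 47>, <J; 76>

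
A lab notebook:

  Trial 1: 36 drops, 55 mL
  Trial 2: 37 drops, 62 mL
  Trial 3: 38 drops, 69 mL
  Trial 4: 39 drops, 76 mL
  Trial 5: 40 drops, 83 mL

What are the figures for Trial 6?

41 drops, 90 mL

Drops goes 36, 37, 38, 39, 40 → 41 (+1 each step).
ML: +7 each step; 55, 62, 69, 76, 83 → 90.
So the next row is 41 drops, 90 mL.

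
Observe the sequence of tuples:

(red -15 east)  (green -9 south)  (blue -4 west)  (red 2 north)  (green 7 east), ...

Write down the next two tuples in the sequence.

(blue 13 south), (red 18 west)

Colour: red, green, blue, red, green → blue → red (repeats red → green → blue).
For the second value, alternating steps +6, +5, +6, +5, …: -15, -9, -4, 2, 7 → 13 → 18.
Direction — repeats east → south → west → north: east, south, west, north, east → south → west.
Putting the parts together: (blue 13 south) and then (red 18 west).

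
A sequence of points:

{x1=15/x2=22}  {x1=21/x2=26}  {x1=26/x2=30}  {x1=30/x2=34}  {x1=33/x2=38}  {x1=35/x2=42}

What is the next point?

{x1=36/x2=46}

X1 goes 15, 21, 26, 30, 33, 35 → 36 (differences are 6, 5, 4, … (decreasing by 1 each time)).
X2: +4 each step; 22, 26, 30, 34, 38, 42 → 46.
Putting it together: {x1=36/x2=46}.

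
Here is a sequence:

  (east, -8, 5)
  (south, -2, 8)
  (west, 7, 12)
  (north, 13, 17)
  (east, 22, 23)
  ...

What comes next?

Direction: repeats east → south → west → north, so east, south, west, north, east → south.
For the second value, alternating steps +6, +9, +6, +9, …: -8, -2, 7, 13, 22 → 28.
Third value — differences are 3, 4, 5, … (increasing by 1 each time): 5, 8, 12, 17, 23 → 30.
Putting it together: (south, 28, 30).

(south, 28, 30)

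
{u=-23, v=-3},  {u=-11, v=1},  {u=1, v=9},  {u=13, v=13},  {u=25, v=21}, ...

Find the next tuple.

{u=37, v=25}

U goes -23, -11, 1, 13, 25 → 37 (+12 each step).
V goes -3, 1, 9, 13, 21 → 25 (alternating steps +4, +8, +4, +8, …).
So the next tuple is {u=37, v=25}.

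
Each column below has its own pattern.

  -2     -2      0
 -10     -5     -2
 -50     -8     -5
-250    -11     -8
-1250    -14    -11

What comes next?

-6250  -17  -14

For the first component, ×5 each step: -2, -10, -50, -250, -1250 → -6250.
Second component goes -2, -5, -8, -11, -14 → -17 (−3 each step).
Third component: always the previous value of the second component, so 0, -2, -5, -8, -11 → -14.
Combining the parts gives -6250  -17  -14.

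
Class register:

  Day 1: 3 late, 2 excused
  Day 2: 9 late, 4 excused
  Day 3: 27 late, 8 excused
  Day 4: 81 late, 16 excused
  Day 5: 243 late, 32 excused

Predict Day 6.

Late — ×3 each step: 3, 9, 27, 81, 243 → 729.
For the excused, ×2 each step: 2, 4, 8, 16, 32 → 64.
Combining the parts gives 729 late, 64 excused.

729 late, 64 excused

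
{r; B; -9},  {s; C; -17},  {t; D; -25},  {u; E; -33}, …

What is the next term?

First letter — letters move forward 1 place in the alphabet: r, s, t, u → v.
Second letter: letters move forward 1 place in the alphabet; B, C, D, E → F.
Third part: −8 each step; -9, -17, -25, -33 → -41.
Combining the parts gives {v; F; -41}.

{v; F; -41}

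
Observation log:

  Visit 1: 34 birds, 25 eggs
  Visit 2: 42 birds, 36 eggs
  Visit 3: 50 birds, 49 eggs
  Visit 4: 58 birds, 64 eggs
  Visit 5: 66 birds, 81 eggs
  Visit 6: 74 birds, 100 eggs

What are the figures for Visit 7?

Birds: +8 each step, so 34, 42, 50, 58, 66, 74 → 82.
Eggs — perfect squares: 5², 6², 7², …: 25, 36, 49, 64, 81, 100 → 121.
So the next row is 82 birds, 121 eggs.

82 birds, 121 eggs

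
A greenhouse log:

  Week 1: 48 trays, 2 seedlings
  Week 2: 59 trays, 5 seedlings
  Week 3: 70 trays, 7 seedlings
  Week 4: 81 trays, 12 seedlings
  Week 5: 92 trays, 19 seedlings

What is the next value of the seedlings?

Seedlings goes 2, 5, 7, 12, 19 → 31 (each term is the sum of the two before it).

31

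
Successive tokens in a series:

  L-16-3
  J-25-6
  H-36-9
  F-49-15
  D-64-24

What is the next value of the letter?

Letter: L, J, H, F, D → B (letters move back 2 places in the alphabet).

B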